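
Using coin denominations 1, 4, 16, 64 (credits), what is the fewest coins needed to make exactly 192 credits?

192 − 3×64→0
Total coins = 3 = 3

3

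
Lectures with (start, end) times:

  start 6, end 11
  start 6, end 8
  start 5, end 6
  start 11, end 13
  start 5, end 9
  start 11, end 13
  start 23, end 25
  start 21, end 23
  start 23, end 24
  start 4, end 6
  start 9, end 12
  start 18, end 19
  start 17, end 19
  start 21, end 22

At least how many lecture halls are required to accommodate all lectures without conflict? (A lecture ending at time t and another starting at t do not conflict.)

3

Count concurrent intervals with a sweep; the peak is the room count.
starts: [4, 5, 5, 6, 6, 9, 11, 11, 17, 18, 21, 21, 23, 23]
ends:   [6, 6, 8, 9, 11, 12, 13, 13, 19, 19, 22, 23, 24, 25]
s4→1 s5→2 s5→3  — peak 3.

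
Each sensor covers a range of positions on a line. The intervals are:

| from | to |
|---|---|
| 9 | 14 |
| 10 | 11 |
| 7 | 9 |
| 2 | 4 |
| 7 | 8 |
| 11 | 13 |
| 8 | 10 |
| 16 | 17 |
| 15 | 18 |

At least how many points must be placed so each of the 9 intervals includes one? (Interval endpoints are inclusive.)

By right end: [2,4]  [7,8]  [7,9]  [8,10]  [10,11]  [11,13]  [9,14]  [16,17]  [15,18]
[2,4] uncovered → point at 4; [7,8] uncovered → point at 8; [10,11] uncovered → point at 11; [16,17] uncovered → point at 17.
Points: 4, 8, 11, 17 (4 total).

4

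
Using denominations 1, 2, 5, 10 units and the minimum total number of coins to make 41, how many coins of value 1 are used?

Use the largest denomination that fits, subtract, and repeat.
41 = 4×10 + 1×1
Count of 1: 1

1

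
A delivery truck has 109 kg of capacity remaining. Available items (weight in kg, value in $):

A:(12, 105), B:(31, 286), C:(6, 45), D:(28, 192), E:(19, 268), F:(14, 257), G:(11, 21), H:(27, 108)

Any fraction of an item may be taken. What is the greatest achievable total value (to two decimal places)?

Greedy by value/weight ratio, highest first.
Order: F (257/14=18.36) > E (268/19=14.11) > B (286/31=9.23) > A (105/12=8.75) > C (45/6=7.50) > D (192/28=6.86) > H (108/27=4.00) > G (21/11=1.91)
Fill: take F (14 @ 257) → take E (19 @ 268) → take B (31 @ 286) → take A (12 @ 105) → take C (6 @ 45) → take 27/28 of D → 185.14; 109/109 used.
Total value = 1146.14

1146.14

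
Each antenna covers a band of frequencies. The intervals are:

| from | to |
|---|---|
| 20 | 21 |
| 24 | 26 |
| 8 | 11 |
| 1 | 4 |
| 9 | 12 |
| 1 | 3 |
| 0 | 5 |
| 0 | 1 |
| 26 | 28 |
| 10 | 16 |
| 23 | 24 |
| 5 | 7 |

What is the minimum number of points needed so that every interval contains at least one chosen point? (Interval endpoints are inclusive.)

6

Sort by right endpoint; whenever an interval is uncovered, place a point at its right end.
Sorted: [0,1] [1,3] [1,4] [0,5] [5,7] [8,11] [9,12] [10,16] [20,21] [23,24] [24,26] [26,28]
{[0,1],[1,3],[1,4],[0,5]} hit by 1; {[5,7]} hit by 7; {[8,11],[9,12],[10,16]} hit by 11; {[20,21]} hit by 21; {[23,24],[24,26]} hit by 24; {[26,28]} hit by 28.
Points: 1, 7, 11, 21, 24, 28 (6 total).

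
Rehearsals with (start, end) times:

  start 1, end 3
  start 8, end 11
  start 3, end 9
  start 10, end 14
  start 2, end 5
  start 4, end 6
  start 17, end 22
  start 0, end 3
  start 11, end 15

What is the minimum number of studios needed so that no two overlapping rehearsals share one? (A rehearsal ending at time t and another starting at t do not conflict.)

3

The answer is the maximum number of intervals overlapping at any instant.
Events (time:±→running): 0:+→1 1:+→2 2:+→3 … peak 3.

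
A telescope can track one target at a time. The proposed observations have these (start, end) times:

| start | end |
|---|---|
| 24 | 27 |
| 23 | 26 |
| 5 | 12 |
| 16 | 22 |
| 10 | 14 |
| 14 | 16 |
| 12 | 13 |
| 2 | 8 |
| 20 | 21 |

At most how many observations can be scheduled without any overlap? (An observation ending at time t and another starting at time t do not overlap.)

Order by finish time; keep every interval that doesn't clash with the previous kept one.
Sorted by end: (2,8)  (5,12)  (12,13)  (10,14)  (14,16)  (20,21)  (16,22)  (23,26)  (24,27)
take (2,8); take (12,13); skip (10,14); take (14,16); take (20,21); take (23,26).
Selected 5 observations.

5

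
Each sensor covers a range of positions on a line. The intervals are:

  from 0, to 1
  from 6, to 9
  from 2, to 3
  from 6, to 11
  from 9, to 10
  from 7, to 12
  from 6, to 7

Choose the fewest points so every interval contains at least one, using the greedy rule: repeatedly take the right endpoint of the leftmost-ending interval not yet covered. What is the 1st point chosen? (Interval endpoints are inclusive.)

Sort by right endpoint; whenever an interval is uncovered, place a point at its right end.
Sorted: [0,1] [2,3] [6,7] [6,9] [9,10] [6,11] [7,12]
{[0,1]} hit by 1; {[2,3]} hit by 3; {[6,7],[6,9]} hit by 7; {[9,10],[6,11],[7,12]} hit by 10.
Points: 1, 3, 7, 10 (4 total).

1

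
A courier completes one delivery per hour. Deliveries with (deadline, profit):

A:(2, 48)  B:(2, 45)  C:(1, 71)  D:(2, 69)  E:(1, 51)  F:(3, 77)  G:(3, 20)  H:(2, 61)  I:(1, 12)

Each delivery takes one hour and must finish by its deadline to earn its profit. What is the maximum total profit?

217

Take jobs in profit order; each goes to the latest open slot no later than its deadline.
Profit order: F=77 C=71 D=69 H=61 E=51 A=48 B=45 G=20 I=12
Assign: F→slot 3, C→slot 1, D→slot 2, H skipped, E skipped, A skipped, B skipped, G skipped, I skipped.
Slots: [1:C] [2:D] [3:F]
Profit = 71 + 69 + 77 = 217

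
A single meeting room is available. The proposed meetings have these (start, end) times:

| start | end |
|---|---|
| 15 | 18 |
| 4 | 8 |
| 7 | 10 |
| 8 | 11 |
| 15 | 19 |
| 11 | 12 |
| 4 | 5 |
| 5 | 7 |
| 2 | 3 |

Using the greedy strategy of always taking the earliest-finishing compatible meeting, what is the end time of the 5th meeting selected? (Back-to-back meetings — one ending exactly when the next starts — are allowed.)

Order by finish time; keep every interval that doesn't clash with the previous kept one.
By end time: (2,3), (4,5), (5,7), (4,8), (7,10), (8,11), (11,12), (15,18), (15,19).
Pick (2,3); next start ≥ 3 → (4,5); next start ≥ 5 → (5,7); next start ≥ 7 → (7,10); next start ≥ 10 → (11,12); next start ≥ 12 → (15,18).
Selected: (2,3) (4,5) (5,7) (7,10) (11,12) (15,18)

12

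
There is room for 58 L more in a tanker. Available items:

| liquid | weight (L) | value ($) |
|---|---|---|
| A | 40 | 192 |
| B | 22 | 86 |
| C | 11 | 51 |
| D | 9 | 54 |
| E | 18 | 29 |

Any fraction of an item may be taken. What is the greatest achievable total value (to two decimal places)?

287.73

Sort by value per unit weight and fill in that order.
Order: D (54/9=6.00) > A (192/40=4.80) > C (51/11=4.64) > B (86/22=3.91) > E (29/18=1.61)
Fill: take D (9 @ 54) → take A (40 @ 192) → take 9/11 of C → 41.73; 58/58 used.
Total value = 287.73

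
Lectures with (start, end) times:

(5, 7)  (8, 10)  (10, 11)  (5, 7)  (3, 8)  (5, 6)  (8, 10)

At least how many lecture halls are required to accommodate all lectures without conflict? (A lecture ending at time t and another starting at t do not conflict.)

4

The answer is the maximum number of intervals overlapping at any instant.
Events (time:±→running): 3:+→1 5:+→2 5:+→3 5:+→4 … peak 4.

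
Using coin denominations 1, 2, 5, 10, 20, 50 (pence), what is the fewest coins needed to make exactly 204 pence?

204 = 4×50 + 2×2
Total coins = 4 + 2 = 6

6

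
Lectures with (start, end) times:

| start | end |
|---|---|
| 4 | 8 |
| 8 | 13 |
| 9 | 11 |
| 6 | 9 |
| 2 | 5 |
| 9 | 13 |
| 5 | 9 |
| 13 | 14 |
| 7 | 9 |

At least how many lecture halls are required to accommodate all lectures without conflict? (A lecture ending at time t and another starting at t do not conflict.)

Events (time:±→running): 2:+→1 4:+→2 5:-→1 5:+→2 6:+→3 7:+→4 … peak 4.

4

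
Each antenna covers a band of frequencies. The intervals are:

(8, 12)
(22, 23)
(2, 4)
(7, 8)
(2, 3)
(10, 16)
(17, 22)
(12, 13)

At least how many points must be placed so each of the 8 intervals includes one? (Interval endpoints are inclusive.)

4

Sort by right endpoint; whenever an interval is uncovered, place a point at its right end.
By right end: [2,3]  [2,4]  [7,8]  [8,12]  [12,13]  [10,16]  [17,22]  [22,23]
[2,3] uncovered → point at 3; [7,8] uncovered → point at 8; [12,13] uncovered → point at 13; [17,22] uncovered → point at 22.
Points: 3, 8, 13, 22 (4 total).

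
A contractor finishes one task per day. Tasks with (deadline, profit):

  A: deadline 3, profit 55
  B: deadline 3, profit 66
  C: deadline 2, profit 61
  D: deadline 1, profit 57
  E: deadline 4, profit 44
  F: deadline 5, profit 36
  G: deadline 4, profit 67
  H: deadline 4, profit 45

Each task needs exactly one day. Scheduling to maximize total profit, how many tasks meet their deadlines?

Profit order: G=67 B=66 C=61 D=57 A=55 H=45 E=44 F=36
Assign: G→slot 4, B→slot 3, C→slot 2, D→slot 1, A skipped, H skipped, E skipped, F→slot 5.
Slots: [1:D] [2:C] [3:B] [4:G] [5:F]
5 of 8 scheduled.

5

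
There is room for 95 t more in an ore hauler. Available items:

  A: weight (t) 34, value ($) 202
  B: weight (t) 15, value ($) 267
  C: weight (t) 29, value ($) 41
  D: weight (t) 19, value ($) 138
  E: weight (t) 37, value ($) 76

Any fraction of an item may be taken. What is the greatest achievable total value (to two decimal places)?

Greedy by value/weight ratio, highest first.
Order: B (267/15=17.80) > D (138/19=7.26) > A (202/34=5.94) > E (76/37=2.05) > C (41/29=1.41)
Fill: take B (15 @ 267) → take D (19 @ 138) → take A (34 @ 202) → take 27/37 of E → 55.46; 95/95 used.
Total value = 662.46

662.46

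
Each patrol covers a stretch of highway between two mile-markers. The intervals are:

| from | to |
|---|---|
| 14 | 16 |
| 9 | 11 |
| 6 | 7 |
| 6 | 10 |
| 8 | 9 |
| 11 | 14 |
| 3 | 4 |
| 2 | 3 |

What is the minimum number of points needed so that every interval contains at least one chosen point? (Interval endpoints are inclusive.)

Sort by right endpoint; whenever an interval is uncovered, place a point at its right end.
By right end: [2,3]  [3,4]  [6,7]  [8,9]  [6,10]  [9,11]  [11,14]  [14,16]
[2,3] uncovered → point at 3; [6,7] uncovered → point at 7; [8,9] uncovered → point at 9; [11,14] uncovered → point at 14.
Points: 3, 7, 9, 14 (4 total).

4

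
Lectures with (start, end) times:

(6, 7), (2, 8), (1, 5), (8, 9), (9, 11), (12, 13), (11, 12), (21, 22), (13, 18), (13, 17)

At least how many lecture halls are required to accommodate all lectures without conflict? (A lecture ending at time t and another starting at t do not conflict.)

2

starts: [1, 2, 6, 8, 9, 11, 12, 13, 13, 21]
ends:   [5, 7, 8, 9, 11, 12, 13, 17, 18, 22]
s1→1 s2→2  — peak 2.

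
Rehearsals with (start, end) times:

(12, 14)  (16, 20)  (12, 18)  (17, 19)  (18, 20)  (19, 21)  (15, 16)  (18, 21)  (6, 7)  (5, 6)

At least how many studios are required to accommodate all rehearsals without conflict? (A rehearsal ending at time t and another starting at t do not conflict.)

Count concurrent intervals with a sweep; the peak is the room count.
Events (time:±→running): 5:+→1 6:-→0 6:+→1 7:-→0 12:+→1 12:+→2 14:-→1 15:+→2 16:-→1 16:+→2 17:+→3 18:-→2 18:+→3 18:+→4 … peak 4.

4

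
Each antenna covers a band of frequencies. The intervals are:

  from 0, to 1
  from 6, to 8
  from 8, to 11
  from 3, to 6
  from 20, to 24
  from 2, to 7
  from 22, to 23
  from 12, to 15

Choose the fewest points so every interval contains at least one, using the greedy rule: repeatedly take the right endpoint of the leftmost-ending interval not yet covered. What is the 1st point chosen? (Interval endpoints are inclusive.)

Sorted: [0,1] [3,6] [2,7] [6,8] [8,11] [12,15] [22,23] [20,24]
{[0,1]} hit by 1; {[3,6],[2,7],[6,8]} hit by 6; {[8,11]} hit by 11; {[12,15]} hit by 15; {[22,23],[20,24]} hit by 23.
Points: 1, 6, 11, 15, 23 (5 total).

1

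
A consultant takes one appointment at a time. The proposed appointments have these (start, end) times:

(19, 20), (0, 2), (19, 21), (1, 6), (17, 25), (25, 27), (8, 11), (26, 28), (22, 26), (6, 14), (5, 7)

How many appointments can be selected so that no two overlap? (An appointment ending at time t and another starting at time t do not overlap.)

By end time: (0,2), (1,6), (5,7), (8,11), (6,14), (19,20), (19,21), (17,25), (22,26), (25,27), (26,28).
Pick (0,2); next start ≥ 2 → (5,7); next start ≥ 7 → (8,11); next start ≥ 11 → (19,20); next start ≥ 20 → (22,26); next start ≥ 26 → (26,28).
Selected 6 appointments.

6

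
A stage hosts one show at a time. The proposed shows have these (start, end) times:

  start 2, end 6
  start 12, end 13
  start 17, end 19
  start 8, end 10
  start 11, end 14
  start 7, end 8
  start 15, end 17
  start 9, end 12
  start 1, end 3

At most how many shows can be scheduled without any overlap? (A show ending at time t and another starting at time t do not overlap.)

6

By end time: (1,3), (2,6), (7,8), (8,10), (9,12), (12,13), (11,14), (15,17), (17,19).
Pick (1,3); next start ≥ 3 → (7,8); next start ≥ 8 → (8,10); next start ≥ 10 → (12,13); next start ≥ 13 → (15,17); next start ≥ 17 → (17,19).
Selected 6 shows.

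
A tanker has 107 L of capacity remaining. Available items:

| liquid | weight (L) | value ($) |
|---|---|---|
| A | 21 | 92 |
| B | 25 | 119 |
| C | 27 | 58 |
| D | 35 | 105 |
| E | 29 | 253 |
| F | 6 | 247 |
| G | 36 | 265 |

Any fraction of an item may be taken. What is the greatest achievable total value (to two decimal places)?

Sort by value per unit weight and fill in that order.
Order: F (247/6=41.17) > E (253/29=8.72) > G (265/36=7.36) > B (119/25=4.76) > A (92/21=4.38) > D (105/35=3.00) > C (58/27=2.15)
Fill: take F (6 @ 247) → take E (29 @ 253) → take G (36 @ 265) → take B (25 @ 119) → take 11/21 of A → 48.19; 107/107 used.
Total value = 932.19

932.19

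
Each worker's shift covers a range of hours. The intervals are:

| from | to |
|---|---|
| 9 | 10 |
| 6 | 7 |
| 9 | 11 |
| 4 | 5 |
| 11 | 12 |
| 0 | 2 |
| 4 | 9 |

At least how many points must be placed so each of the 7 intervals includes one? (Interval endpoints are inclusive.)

Sort by right endpoint; whenever an interval is uncovered, place a point at its right end.
By right end: [0,2]  [4,5]  [6,7]  [4,9]  [9,10]  [9,11]  [11,12]
[0,2] uncovered → point at 2; [4,5] uncovered → point at 5; [6,7] uncovered → point at 7; [9,10] uncovered → point at 10; [11,12] uncovered → point at 12.
Points: 2, 5, 7, 10, 12 (5 total).

5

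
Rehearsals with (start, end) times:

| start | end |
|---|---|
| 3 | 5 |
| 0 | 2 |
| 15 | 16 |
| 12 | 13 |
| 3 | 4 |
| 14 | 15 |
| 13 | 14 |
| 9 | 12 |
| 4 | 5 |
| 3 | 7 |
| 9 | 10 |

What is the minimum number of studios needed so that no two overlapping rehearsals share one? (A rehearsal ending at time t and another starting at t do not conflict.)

3

Count concurrent intervals with a sweep; the peak is the room count.
starts: [0, 3, 3, 3, 4, 9, 9, 12, 13, 14, 15]
ends:   [2, 4, 5, 5, 7, 10, 12, 13, 14, 15, 16]
s0→1 e2→0 s3→1 s3→2 s3→3  — peak 3.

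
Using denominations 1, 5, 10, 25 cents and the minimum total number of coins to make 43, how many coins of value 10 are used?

1

43 − 1×25→18 − 1×10→8 − 1×5→3 − 3×1→0
Count of 10: 1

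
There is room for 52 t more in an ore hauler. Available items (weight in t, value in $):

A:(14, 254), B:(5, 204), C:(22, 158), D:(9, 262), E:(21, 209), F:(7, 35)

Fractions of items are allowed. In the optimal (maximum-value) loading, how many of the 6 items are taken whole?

4

Greedy by value/weight ratio, highest first.
Order: B (204/5=40.80) > D (262/9=29.11) > A (254/14=18.14) > E (209/21=9.95) > C (158/22=7.18) > F (35/7=5.00)
Fill: take B (5 @ 204) → take D (9 @ 262) → take A (14 @ 254) → take E (21 @ 209) → take 3/22 of C → 21.55; 52/52 used.
4 item(s) taken whole; one partial (take 3/22 of C).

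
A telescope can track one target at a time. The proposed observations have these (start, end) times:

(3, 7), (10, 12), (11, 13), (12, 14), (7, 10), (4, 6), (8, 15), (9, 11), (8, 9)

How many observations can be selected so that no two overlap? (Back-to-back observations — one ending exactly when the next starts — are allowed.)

4

Sorted by end: (4,6)  (3,7)  (8,9)  (7,10)  (9,11)  (10,12)  (11,13)  (12,14)  (8,15)
take (4,6); take (8,9); take (9,11); skip (10,12); take (11,13).
Selected 4 observations.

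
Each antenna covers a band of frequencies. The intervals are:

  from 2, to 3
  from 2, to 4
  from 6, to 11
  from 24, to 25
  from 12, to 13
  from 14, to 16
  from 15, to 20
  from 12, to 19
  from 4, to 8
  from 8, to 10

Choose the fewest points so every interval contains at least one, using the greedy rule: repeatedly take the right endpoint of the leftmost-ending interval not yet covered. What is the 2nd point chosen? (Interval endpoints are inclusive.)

By right end: [2,3]  [2,4]  [4,8]  [8,10]  [6,11]  [12,13]  [14,16]  [12,19]  [15,20]  [24,25]
[2,3] uncovered → point at 3; [4,8] uncovered → point at 8; [12,13] uncovered → point at 13; [14,16] uncovered → point at 16; [24,25] uncovered → point at 25.
Points: 3, 8, 13, 16, 25 (5 total).

8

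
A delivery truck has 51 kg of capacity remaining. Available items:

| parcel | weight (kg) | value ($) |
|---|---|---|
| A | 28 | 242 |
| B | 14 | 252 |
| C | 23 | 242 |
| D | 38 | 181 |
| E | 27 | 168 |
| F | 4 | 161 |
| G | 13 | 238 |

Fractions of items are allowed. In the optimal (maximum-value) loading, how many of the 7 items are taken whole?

3

Order: F (161/4=40.25) > G (238/13=18.31) > B (252/14=18.00) > C (242/23=10.52) > A (242/28=8.64) > E (168/27=6.22) > D (181/38=4.76)
Fill: take F (4 @ 161) → take G (13 @ 238) → take B (14 @ 252) → take 20/23 of C → 210.43; 51/51 used.
3 item(s) taken whole; one partial (take 20/23 of C).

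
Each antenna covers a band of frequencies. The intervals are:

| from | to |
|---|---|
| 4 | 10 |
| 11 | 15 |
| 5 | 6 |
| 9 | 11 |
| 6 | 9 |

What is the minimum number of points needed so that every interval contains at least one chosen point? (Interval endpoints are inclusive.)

Process intervals by earliest right end; each time one isn't hit yet, stab at its right endpoint.
By right end: [5,6]  [6,9]  [4,10]  [9,11]  [11,15]
[5,6] uncovered → point at 6; [9,11] uncovered → point at 11.
Points: 6, 11 (2 total).

2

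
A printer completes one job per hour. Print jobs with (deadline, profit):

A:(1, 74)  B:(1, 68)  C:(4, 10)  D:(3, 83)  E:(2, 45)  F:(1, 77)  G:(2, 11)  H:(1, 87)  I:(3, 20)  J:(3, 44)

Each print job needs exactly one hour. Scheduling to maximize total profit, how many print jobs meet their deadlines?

4

Take jobs in profit order; each goes to the latest open slot no later than its deadline.
By profit: H(d1,87), D(d3,83), F(d1,77), A(d1,74), B(d1,68), E(d2,45), J(d3,44), I(d3,20), G(d2,11), C(d4,10)
H→slot 1; D→slot 3; F skipped; A skipped; B skipped; E→slot 2; J skipped; I skipped; G skipped; C→slot 4.
4 of 10 scheduled.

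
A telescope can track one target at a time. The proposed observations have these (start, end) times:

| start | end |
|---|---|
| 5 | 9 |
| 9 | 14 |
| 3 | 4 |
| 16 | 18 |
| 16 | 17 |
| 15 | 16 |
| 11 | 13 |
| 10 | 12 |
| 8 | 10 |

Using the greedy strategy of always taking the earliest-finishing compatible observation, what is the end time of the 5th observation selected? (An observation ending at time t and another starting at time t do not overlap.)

Sort by end time and greedily take each interval whose start is ≥ the last chosen end.
By end time: (3,4), (5,9), (8,10), (10,12), (11,13), (9,14), (15,16), (16,17), (16,18).
Pick (3,4); next start ≥ 4 → (5,9); next start ≥ 9 → (10,12); next start ≥ 12 → (15,16); next start ≥ 16 → (16,17).
Selected: (3,4) (5,9) (10,12) (15,16) (16,17)

17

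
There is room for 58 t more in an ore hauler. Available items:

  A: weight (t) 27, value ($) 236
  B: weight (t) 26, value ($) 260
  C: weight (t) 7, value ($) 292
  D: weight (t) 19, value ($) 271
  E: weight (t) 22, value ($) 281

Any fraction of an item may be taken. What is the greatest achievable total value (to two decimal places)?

944.00

Ratios (sorted): C 41.71, D 14.26, E 12.77, B 10.00, A 8.74
take C (7 @ 292); take D (19 @ 271); take E (22 @ 281); take 10/26 of B → 100.00. Capacity used 58/58.
Total value = 944.00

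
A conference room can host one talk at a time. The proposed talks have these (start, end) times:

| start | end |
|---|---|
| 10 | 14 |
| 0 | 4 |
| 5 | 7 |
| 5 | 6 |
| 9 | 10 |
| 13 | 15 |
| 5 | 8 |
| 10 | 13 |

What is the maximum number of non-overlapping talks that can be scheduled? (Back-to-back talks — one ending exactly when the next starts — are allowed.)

Greedy by earliest finish: after sorting by end time, pick each interval compatible with the last pick.
Sorted by end: (0,4)  (5,6)  (5,7)  (5,8)  (9,10)  (10,13)  (10,14)  (13,15)
take (0,4); take (5,6); take (9,10); take (10,13); take (13,15).
Selected 5 talks.

5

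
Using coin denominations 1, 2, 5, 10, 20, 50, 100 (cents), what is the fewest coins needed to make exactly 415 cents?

415 − 4×100→15 − 1×10→5 − 1×5→0
Total coins = 4 + 1 + 1 = 6

6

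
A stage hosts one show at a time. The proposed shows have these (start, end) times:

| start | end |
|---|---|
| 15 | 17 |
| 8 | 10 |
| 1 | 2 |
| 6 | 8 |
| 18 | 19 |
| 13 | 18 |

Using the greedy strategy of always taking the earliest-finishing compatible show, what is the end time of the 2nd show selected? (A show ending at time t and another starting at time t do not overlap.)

8

By end time: (1,2), (6,8), (8,10), (15,17), (13,18), (18,19).
Pick (1,2); next start ≥ 2 → (6,8); next start ≥ 8 → (8,10); next start ≥ 10 → (15,17); next start ≥ 17 → (18,19).
Selected: (1,2) (6,8) (8,10) (15,17) (18,19)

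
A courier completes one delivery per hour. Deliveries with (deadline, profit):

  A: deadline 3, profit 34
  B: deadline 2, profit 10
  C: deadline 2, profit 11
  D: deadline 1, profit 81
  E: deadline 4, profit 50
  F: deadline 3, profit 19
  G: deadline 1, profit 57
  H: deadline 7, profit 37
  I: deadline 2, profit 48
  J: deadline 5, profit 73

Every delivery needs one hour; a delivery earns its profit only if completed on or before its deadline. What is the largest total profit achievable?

323

Sort by profit descending; place each in the latest free slot ≤ its deadline.
By profit: D(d1,81), J(d5,73), G(d1,57), E(d4,50), I(d2,48), H(d7,37), A(d3,34), F(d3,19), C(d2,11), B(d2,10)
D→slot 1; J→slot 5; G skipped; E→slot 4; I→slot 2; H→slot 7; A→slot 3; F skipped; C skipped; B skipped.
Profit = 81 + 48 + 34 + 50 + 73 + 37 = 323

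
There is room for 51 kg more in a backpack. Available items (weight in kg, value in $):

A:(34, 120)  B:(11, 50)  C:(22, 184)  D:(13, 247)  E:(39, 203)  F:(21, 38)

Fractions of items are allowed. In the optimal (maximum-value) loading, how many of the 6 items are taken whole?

2

Order: D (247/13=19.00) > C (184/22=8.36) > E (203/39=5.21) > B (50/11=4.55) > A (120/34=3.53) > F (38/21=1.81)
Fill: take D (13 @ 247) → take C (22 @ 184) → take 16/39 of E → 83.28; 51/51 used.
2 item(s) taken whole; one partial (take 16/39 of E).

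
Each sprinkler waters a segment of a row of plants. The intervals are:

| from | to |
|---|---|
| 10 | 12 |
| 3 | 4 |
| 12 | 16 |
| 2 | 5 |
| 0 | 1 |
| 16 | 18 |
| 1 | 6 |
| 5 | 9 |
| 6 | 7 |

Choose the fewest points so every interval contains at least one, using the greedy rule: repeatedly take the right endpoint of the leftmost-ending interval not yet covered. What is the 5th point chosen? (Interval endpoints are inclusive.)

Process intervals by earliest right end; each time one isn't hit yet, stab at its right endpoint.
Sorted: [0,1] [3,4] [2,5] [1,6] [6,7] [5,9] [10,12] [12,16] [16,18]
{[0,1]} hit by 1; {[3,4],[2,5],[1,6]} hit by 4; {[6,7],[5,9]} hit by 7; {[10,12],[12,16]} hit by 12; {[16,18]} hit by 18.
Points: 1, 4, 7, 12, 18 (5 total).

18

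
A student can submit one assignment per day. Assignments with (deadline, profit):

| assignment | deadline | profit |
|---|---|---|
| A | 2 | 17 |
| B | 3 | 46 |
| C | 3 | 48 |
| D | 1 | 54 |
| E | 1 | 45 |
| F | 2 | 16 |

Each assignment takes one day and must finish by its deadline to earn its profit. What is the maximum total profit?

148

By profit: D(d1,54), C(d3,48), B(d3,46), E(d1,45), A(d2,17), F(d2,16)
D→slot 1; C→slot 3; B→slot 2; E skipped; A skipped; F skipped.
Profit = 54 + 46 + 48 = 148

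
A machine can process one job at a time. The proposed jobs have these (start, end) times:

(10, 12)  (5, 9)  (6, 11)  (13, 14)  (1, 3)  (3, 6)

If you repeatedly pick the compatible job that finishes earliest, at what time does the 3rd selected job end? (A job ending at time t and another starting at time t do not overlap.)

11

Greedy by earliest finish: after sorting by end time, pick each interval compatible with the last pick.
Sorted by end: (1,3)  (3,6)  (5,9)  (6,11)  (10,12)  (13,14)
take (1,3); take (3,6); take (6,11); take (13,14).
Selected: (1,3) (3,6) (6,11) (13,14)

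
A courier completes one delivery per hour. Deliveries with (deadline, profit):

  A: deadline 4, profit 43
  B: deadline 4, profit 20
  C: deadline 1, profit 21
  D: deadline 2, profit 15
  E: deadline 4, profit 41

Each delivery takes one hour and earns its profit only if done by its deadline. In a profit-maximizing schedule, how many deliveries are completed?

Take jobs in profit order; each goes to the latest open slot no later than its deadline.
By profit: A(d4,43), E(d4,41), C(d1,21), B(d4,20), D(d2,15)
A→slot 4; E→slot 3; C→slot 1; B→slot 2; D skipped.
4 of 5 scheduled.

4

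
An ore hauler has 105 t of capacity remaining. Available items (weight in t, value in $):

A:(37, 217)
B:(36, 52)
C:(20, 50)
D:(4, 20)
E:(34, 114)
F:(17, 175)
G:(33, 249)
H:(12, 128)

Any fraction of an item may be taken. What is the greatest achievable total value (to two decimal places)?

Ratios (sorted): H 10.67, F 10.29, G 7.55, A 5.86, D 5.00, E 3.35, C 2.50, B 1.44
take H (12 @ 128); take F (17 @ 175); take G (33 @ 249); take A (37 @ 217); take D (4 @ 20); take 2/34 of E → 6.71. Capacity used 105/105.
Total value = 795.71

795.71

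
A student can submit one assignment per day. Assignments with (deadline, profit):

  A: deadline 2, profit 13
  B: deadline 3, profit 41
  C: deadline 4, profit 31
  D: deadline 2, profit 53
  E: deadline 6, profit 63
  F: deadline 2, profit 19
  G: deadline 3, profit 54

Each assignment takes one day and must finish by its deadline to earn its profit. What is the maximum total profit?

242

Sort by profit descending; place each in the latest free slot ≤ its deadline.
Profit order: E=63 G=54 D=53 B=41 C=31 F=19 A=13
Assign: E→slot 6, G→slot 3, D→slot 2, B→slot 1, C→slot 4, F skipped, A skipped.
Slots: [1:B] [2:D] [3:G] [4:C] [6:E]
Profit = 41 + 53 + 54 + 31 + 63 = 242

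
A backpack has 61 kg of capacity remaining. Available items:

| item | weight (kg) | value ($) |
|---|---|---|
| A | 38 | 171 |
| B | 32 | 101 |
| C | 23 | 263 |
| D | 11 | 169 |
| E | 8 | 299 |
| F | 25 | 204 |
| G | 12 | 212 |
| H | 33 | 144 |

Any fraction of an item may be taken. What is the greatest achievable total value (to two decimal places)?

1000.12

Sort by value per unit weight and fill in that order.
Ratios (sorted): E 37.38, G 17.67, D 15.36, C 11.43, F 8.16, A 4.50, H 4.36, B 3.16
take E (8 @ 299); take G (12 @ 212); take D (11 @ 169); take C (23 @ 263); take 7/25 of F → 57.12. Capacity used 61/61.
Total value = 1000.12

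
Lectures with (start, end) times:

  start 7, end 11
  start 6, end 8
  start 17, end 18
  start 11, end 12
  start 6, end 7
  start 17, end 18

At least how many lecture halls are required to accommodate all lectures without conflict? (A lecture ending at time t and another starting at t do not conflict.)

2

The answer is the maximum number of intervals overlapping at any instant.
starts: [6, 6, 7, 11, 17, 17]
ends:   [7, 8, 11, 12, 18, 18]
s6→1 s6→2  — peak 2.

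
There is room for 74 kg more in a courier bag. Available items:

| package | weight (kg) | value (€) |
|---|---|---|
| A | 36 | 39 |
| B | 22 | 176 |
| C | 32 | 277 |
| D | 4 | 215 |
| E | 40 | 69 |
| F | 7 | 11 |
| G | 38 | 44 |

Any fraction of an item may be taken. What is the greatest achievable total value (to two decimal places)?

695.60

Ratios (sorted): D 53.75, C 8.66, B 8.00, E 1.73, F 1.57, G 1.16, A 1.08
take D (4 @ 215); take C (32 @ 277); take B (22 @ 176); take 16/40 of E → 27.60. Capacity used 74/74.
Total value = 695.60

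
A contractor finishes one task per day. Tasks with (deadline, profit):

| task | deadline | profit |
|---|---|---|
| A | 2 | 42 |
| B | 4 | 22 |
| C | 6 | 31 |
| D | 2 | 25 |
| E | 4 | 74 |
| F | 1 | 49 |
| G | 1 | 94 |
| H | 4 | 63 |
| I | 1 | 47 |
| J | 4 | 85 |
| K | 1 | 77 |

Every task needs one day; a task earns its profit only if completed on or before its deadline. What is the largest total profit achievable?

Take jobs in profit order; each goes to the latest open slot no later than its deadline.
By profit: G(d1,94), J(d4,85), K(d1,77), E(d4,74), H(d4,63), F(d1,49), I(d1,47), A(d2,42), C(d6,31), D(d2,25), B(d4,22)
G→slot 1; J→slot 4; K skipped; E→slot 3; H→slot 2; F skipped; I skipped; A skipped; C→slot 6; D skipped; B skipped.
Profit = 94 + 63 + 74 + 85 + 31 = 347

347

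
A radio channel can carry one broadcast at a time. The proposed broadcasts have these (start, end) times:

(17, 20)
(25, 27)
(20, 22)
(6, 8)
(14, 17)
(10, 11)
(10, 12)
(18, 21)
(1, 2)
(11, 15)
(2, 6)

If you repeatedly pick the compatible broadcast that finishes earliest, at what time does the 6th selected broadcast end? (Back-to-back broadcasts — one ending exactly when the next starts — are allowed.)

20

Order by finish time; keep every interval that doesn't clash with the previous kept one.
By end time: (1,2), (2,6), (6,8), (10,11), (10,12), (11,15), (14,17), (17,20), (18,21), (20,22), (25,27).
Pick (1,2); next start ≥ 2 → (2,6); next start ≥ 6 → (6,8); next start ≥ 8 → (10,11); next start ≥ 11 → (11,15); next start ≥ 15 → (17,20); next start ≥ 20 → (20,22); next start ≥ 22 → (25,27).
Selected: (1,2) (2,6) (6,8) (10,11) (11,15) (17,20) (20,22) (25,27)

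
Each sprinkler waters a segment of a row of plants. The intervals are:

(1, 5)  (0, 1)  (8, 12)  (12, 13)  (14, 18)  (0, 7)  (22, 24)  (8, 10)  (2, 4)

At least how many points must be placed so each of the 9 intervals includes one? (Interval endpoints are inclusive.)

Process intervals by earliest right end; each time one isn't hit yet, stab at its right endpoint.
Sorted: [0,1] [2,4] [1,5] [0,7] [8,10] [8,12] [12,13] [14,18] [22,24]
{[0,1]} hit by 1; {[2,4],[1,5],[0,7]} hit by 4; {[8,10],[8,12]} hit by 10; {[12,13]} hit by 13; {[14,18]} hit by 18; {[22,24]} hit by 24.
Points: 1, 4, 10, 13, 18, 24 (6 total).

6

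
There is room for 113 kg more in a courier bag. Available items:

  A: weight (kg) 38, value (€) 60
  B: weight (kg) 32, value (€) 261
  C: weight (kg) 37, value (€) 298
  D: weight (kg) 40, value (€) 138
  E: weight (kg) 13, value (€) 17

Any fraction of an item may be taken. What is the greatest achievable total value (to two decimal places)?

703.32

Greedy by value/weight ratio, highest first.
Order: B (261/32=8.16) > C (298/37=8.05) > D (138/40=3.45) > A (60/38=1.58) > E (17/13=1.31)
Fill: take B (32 @ 261) → take C (37 @ 298) → take D (40 @ 138) → take 4/38 of A → 6.32; 113/113 used.
Total value = 703.32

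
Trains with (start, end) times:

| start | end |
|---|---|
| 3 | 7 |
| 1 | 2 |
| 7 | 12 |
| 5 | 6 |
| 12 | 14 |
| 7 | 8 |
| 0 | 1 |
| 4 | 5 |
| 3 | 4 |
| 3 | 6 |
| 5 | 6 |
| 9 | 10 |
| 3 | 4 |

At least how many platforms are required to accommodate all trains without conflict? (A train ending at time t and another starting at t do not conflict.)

The answer is the maximum number of intervals overlapping at any instant.
starts: [0, 1, 3, 3, 3, 3, 4, 5, 5, 7, 7, 9, 12]
ends:   [1, 2, 4, 4, 5, 6, 6, 6, 7, 8, 10, 12, 14]
s0→1 e1→0 s1→1 e2→0 s3→1 s3→2 s3→3 s3→4  — peak 4.

4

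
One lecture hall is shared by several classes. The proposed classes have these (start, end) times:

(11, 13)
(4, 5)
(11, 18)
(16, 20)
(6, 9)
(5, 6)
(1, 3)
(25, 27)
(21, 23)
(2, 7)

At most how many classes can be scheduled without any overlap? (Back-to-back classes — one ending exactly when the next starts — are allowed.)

8

By end time: (1,3), (4,5), (5,6), (2,7), (6,9), (11,13), (11,18), (16,20), (21,23), (25,27).
Pick (1,3); next start ≥ 3 → (4,5); next start ≥ 5 → (5,6); next start ≥ 6 → (6,9); next start ≥ 9 → (11,13); next start ≥ 13 → (16,20); next start ≥ 20 → (21,23); next start ≥ 23 → (25,27).
Selected 8 classes.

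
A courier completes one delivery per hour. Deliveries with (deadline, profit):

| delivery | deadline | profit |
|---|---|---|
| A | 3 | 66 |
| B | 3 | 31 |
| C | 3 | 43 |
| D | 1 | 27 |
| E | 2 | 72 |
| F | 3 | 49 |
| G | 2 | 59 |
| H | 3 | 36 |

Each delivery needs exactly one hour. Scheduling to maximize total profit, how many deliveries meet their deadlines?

By profit: E(d2,72), A(d3,66), G(d2,59), F(d3,49), C(d3,43), H(d3,36), B(d3,31), D(d1,27)
E→slot 2; A→slot 3; G→slot 1; F skipped; C skipped; H skipped; B skipped; D skipped.
3 of 8 scheduled.

3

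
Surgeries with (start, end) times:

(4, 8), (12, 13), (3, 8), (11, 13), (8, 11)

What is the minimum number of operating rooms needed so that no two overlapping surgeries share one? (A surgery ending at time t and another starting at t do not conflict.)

2

starts: [3, 4, 8, 11, 12]
ends:   [8, 8, 11, 13, 13]
s3→1 s4→2  — peak 2.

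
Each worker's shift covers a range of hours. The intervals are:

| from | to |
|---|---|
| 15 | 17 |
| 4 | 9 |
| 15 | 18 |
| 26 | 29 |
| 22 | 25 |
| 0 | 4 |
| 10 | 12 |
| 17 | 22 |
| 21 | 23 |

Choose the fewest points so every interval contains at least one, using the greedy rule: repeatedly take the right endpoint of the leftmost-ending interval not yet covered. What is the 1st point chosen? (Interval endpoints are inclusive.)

Sort by right endpoint; whenever an interval is uncovered, place a point at its right end.
Sorted: [0,4] [4,9] [10,12] [15,17] [15,18] [17,22] [21,23] [22,25] [26,29]
{[0,4],[4,9]} hit by 4; {[10,12]} hit by 12; {[15,17],[15,18],[17,22]} hit by 17; {[21,23],[22,25]} hit by 23; {[26,29]} hit by 29.
Points: 4, 12, 17, 23, 29 (5 total).

4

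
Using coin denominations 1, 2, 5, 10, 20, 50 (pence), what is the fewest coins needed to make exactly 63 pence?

4

63 − 1×50→13 − 1×10→3 − 1×2→1 − 1×1→0
Total coins = 1 + 1 + 1 + 1 = 4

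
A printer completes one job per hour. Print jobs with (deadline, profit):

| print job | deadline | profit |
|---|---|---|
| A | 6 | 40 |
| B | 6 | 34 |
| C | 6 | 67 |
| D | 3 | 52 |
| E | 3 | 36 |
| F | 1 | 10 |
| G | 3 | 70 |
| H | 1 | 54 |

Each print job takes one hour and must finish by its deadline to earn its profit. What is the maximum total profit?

317

Take jobs in profit order; each goes to the latest open slot no later than its deadline.
By profit: G(d3,70), C(d6,67), H(d1,54), D(d3,52), A(d6,40), E(d3,36), B(d6,34), F(d1,10)
G→slot 3; C→slot 6; H→slot 1; D→slot 2; A→slot 5; E skipped; B→slot 4; F skipped.
Profit = 54 + 52 + 70 + 34 + 40 + 67 = 317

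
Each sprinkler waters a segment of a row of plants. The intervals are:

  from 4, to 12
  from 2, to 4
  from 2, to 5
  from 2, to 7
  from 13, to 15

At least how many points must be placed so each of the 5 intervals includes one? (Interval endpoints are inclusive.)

2

By right end: [2,4]  [2,5]  [2,7]  [4,12]  [13,15]
[2,4] uncovered → point at 4; [13,15] uncovered → point at 15.
Points: 4, 15 (2 total).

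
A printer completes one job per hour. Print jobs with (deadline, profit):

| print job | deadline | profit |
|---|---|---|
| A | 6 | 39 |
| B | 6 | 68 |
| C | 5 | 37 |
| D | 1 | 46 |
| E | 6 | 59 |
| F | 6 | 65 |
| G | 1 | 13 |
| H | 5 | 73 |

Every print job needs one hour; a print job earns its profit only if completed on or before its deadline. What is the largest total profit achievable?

By profit: H(d5,73), B(d6,68), F(d6,65), E(d6,59), D(d1,46), A(d6,39), C(d5,37), G(d1,13)
H→slot 5; B→slot 6; F→slot 4; E→slot 3; D→slot 1; A→slot 2; C skipped; G skipped.
Profit = 46 + 39 + 59 + 65 + 73 + 68 = 350

350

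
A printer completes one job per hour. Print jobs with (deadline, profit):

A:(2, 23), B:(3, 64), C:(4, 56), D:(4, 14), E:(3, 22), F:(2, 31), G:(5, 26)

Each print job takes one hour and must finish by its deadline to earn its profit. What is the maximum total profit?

Sort by profit descending; place each in the latest free slot ≤ its deadline.
Profit order: B=64 C=56 F=31 G=26 A=23 E=22 D=14
Assign: B→slot 3, C→slot 4, F→slot 2, G→slot 5, A→slot 1, E skipped, D skipped.
Slots: [1:A] [2:F] [3:B] [4:C] [5:G]
Profit = 23 + 31 + 64 + 56 + 26 = 200

200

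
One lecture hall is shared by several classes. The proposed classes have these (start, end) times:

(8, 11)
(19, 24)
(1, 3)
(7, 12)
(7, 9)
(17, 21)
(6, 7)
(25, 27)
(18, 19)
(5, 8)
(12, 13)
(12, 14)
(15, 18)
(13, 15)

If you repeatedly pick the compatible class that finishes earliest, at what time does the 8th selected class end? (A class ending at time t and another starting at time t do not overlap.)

Sort by end time and greedily take each interval whose start is ≥ the last chosen end.
By end time: (1,3), (6,7), (5,8), (7,9), (8,11), (7,12), (12,13), (12,14), (13,15), (15,18), (18,19), (17,21), (19,24), (25,27).
Pick (1,3); next start ≥ 3 → (6,7); next start ≥ 7 → (7,9); next start ≥ 9 → (12,13); next start ≥ 13 → (13,15); next start ≥ 15 → (15,18); next start ≥ 18 → (18,19); next start ≥ 19 → (19,24); next start ≥ 24 → (25,27).
Selected: (1,3) (6,7) (7,9) (12,13) (13,15) (15,18) (18,19) (19,24) (25,27)

24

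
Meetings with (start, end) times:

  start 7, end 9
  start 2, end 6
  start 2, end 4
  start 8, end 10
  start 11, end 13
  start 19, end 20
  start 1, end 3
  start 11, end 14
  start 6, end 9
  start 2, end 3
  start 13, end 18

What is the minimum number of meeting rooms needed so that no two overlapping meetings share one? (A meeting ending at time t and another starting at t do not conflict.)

4

Count concurrent intervals with a sweep; the peak is the room count.
starts: [1, 2, 2, 2, 6, 7, 8, 11, 11, 13, 19]
ends:   [3, 3, 4, 6, 9, 9, 10, 13, 14, 18, 20]
s1→1 s2→2 s2→3 s2→4  — peak 4.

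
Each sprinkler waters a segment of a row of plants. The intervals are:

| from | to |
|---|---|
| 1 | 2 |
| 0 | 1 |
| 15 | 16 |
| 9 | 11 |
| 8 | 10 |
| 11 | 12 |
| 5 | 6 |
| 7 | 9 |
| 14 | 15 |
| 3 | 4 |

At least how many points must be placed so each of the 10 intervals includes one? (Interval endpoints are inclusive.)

6

Process intervals by earliest right end; each time one isn't hit yet, stab at its right endpoint.
Sorted: [0,1] [1,2] [3,4] [5,6] [7,9] [8,10] [9,11] [11,12] [14,15] [15,16]
{[0,1],[1,2]} hit by 1; {[3,4]} hit by 4; {[5,6]} hit by 6; {[7,9],[8,10],[9,11]} hit by 9; {[11,12]} hit by 12; {[14,15],[15,16]} hit by 15.
Points: 1, 4, 6, 9, 12, 15 (6 total).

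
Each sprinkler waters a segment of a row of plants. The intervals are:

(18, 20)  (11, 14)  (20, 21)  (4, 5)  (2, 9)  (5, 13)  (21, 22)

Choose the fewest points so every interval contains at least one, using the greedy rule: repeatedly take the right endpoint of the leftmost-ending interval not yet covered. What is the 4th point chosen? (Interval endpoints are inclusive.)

Sorted: [4,5] [2,9] [5,13] [11,14] [18,20] [20,21] [21,22]
{[4,5],[2,9],[5,13]} hit by 5; {[11,14]} hit by 14; {[18,20],[20,21]} hit by 20; {[21,22]} hit by 22.
Points: 5, 14, 20, 22 (4 total).

22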